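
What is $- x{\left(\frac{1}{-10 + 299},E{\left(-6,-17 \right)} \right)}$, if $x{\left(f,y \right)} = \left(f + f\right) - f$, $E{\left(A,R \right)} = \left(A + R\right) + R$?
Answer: $- \frac{1}{289} \approx -0.0034602$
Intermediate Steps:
$E{\left(A,R \right)} = A + 2 R$
$x{\left(f,y \right)} = f$ ($x{\left(f,y \right)} = 2 f - f = f$)
$- x{\left(\frac{1}{-10 + 299},E{\left(-6,-17 \right)} \right)} = - \frac{1}{-10 + 299} = - \frac{1}{289}$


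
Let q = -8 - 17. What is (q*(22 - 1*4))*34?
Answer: -15300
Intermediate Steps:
q = -25
(q*(22 - 1*4))*34 = -25*(22 - 1*4)*34 = -25*(22 - 4)*34 = -25*18*34 = -450*34 = -15300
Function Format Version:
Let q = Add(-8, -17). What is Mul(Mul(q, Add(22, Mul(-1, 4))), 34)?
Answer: -15300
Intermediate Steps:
q = -25
Mul(Mul(q, Add(22, Mul(-1, 4))), 34) = Mul(Mul(-25, Add(22, Mul(-1, 4))), 34) = Mul(Mul(-25, Add(22, -4)), 34) = Mul(Mul(-25, 18), 34) = Mul(-450, 34) = -15300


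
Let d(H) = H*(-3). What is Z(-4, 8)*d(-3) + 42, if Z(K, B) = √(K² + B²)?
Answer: 42 + 36*√5 ≈ 122.50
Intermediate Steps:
d(H) = -3*H
Z(K, B) = √(B² + K²)
Z(-4, 8)*d(-3) + 42 = √(8² + (-4)²)*(-3*(-3)) + 42 = √(64 + 16)*9 + 42 = √80*9 + 42 = (4*√5)*9 + 42 = 36*√5 + 42 = 42 + 36*√5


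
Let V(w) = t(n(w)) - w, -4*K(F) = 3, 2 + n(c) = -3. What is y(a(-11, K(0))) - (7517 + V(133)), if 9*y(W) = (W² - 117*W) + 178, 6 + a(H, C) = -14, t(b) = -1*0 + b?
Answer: -63493/9 ≈ -7054.8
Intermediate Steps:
n(c) = -5 (n(c) = -2 - 3 = -5)
t(b) = b (t(b) = 0 + b = b)
K(F) = -¾ (K(F) = -¼*3 = -¾)
V(w) = -5 - w
a(H, C) = -20 (a(H, C) = -6 - 14 = -20)
y(W) = 178/9 - 13*W + W²/9 (y(W) = ((W² - 117*W) + 178)/9 = (178 + W² - 117*W)/9 = 178/9 - 13*W + W²/9)
y(a(-11, K(0))) - (7517 + V(133)) = (178/9 - 13*(-20) + (⅑)*(-20)²) - (7517 + (-5 - 1*133)) = (178/9 + 260 + (⅑)*400) - (7517 + (-5 - 133)) = (178/9 + 260 + 400/9) - (7517 - 138) = 2918/9 - 1*7379 = 2918/9 - 7379 = -63493/9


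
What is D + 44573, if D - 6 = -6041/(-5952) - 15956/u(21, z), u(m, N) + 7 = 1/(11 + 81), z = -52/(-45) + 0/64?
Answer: 179351030411/3827136 ≈ 46863.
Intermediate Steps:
z = 52/45 (z = -52*(-1/45) + 0*(1/64) = 52/45 + 0 = 52/45 ≈ 1.1556)
u(m, N) = -643/92 (u(m, N) = -7 + 1/(11 + 81) = -7 + 1/92 = -643/92)
D = 8764097483/3827136 (D = 6 + (-6041/(-5952) - 15956/(-643/92)) = 6 + (-6041*(-1/5952) - 15956*(-92/643)) = 6 + (6041/5952 + 1467952/643) = 6 + 8741134667/3827136 = 8764097483/3827136 ≈ 2290.0)
D + 44573 = 8764097483/3827136 + 44573 = 179351030411/3827136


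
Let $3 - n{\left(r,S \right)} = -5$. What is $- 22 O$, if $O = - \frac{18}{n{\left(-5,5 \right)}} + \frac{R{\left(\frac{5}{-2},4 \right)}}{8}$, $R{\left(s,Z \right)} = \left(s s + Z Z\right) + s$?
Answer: $- \frac{77}{16} \approx -4.8125$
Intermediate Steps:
$n{\left(r,S \right)} = 8$ ($n{\left(r,S \right)} = 3 - -5 = 3 + 5 = 8$)
$R{\left(s,Z \right)} = s + Z^{2} + s^{2}$ ($R{\left(s,Z \right)} = \left(s^{2} + Z^{2}\right) + s = \left(Z^{2} + s^{2}\right) + s = s + Z^{2} + s^{2}$)
$O = \frac{7}{32}$ ($O = - \frac{18}{8} + \frac{\frac{5}{-2} + 4^{2} + \left(\frac{5}{-2}\right)^{2}}{8} = \left(-18\right) \frac{1}{8} + \left(5 \left(- \frac{1}{2}\right) + 16 + \left(5 \left(- \frac{1}{2}\right)\right)^{2}\right) \frac{1}{8} = - \frac{9}{4} + \left(- \frac{5}{2} + 16 + \left(- \frac{5}{2}\right)^{2}\right) \frac{1}{8} = - \frac{9}{4} + \left(- \frac{5}{2} + 16 + \frac{25}{4}\right) \frac{1}{8} = - \frac{9}{4} + \frac{79}{4} \cdot \frac{1}{8} = - \frac{9}{4} + \frac{79}{32} = \frac{7}{32} \approx 0.21875$)
$- 22 O = \left(-22\right) \frac{7}{32} = - \frac{77}{16}$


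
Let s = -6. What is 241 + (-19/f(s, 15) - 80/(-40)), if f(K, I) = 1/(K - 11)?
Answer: 566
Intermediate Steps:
f(K, I) = 1/(-11 + K)
241 + (-19/f(s, 15) - 80/(-40)) = 241 + (-19/(1/(-11 - 6)) - 80/(-40)) = 241 + (-19/(1/(-17)) - 80*(-1/40)) = 241 + (-19/(-1/17) + 2) = 241 + (-19*(-17) + 2) = 241 + (323 + 2) = 241 + 325 = 566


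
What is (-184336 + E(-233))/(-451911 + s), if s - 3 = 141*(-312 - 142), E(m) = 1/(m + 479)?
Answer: 45346655/126916812 ≈ 0.35729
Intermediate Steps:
E(m) = 1/(479 + m)
s = -64011 (s = 3 + 141*(-312 - 142) = 3 + 141*(-454) = 3 - 64014 = -64011)
(-184336 + E(-233))/(-451911 + s) = (-184336 + 1/(479 - 233))/(-451911 - 64011) = (-184336 + 1/246)/(-515922) = (-184336 + 1/246)*(-1/515922) = -45346655/246*(-1/515922) = 45346655/126916812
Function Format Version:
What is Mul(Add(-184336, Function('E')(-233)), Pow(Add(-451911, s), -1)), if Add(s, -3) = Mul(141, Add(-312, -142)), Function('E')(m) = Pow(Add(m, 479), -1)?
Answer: Rational(45346655, 126916812) ≈ 0.35729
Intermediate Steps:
Function('E')(m) = Pow(Add(479, m), -1)
s = -64011 (s = Add(3, Mul(141, Add(-312, -142))) = Add(3, Mul(141, -454)) = Add(3, -64014) = -64011)
Mul(Add(-184336, Function('E')(-233)), Pow(Add(-451911, s), -1)) = Mul(Add(-184336, Pow(Add(479, -233), -1)), Pow(Add(-451911, -64011), -1)) = Mul(Add(-184336, Pow(246, -1)), Pow(-515922, -1)) = Mul(Add(-184336, Rational(1, 246)), Rational(-1, 515922)) = Mul(Rational(-45346655, 246), Rational(-1, 515922)) = Rational(45346655, 126916812)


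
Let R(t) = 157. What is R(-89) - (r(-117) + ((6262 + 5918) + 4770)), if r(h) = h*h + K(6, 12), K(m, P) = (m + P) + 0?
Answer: -30500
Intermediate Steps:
K(m, P) = P + m (K(m, P) = (P + m) + 0 = P + m)
r(h) = 18 + h² (r(h) = h*h + (12 + 6) = h² + 18 = 18 + h²)
R(-89) - (r(-117) + ((6262 + 5918) + 4770)) = 157 - ((18 + (-117)²) + ((6262 + 5918) + 4770)) = 157 - ((18 + 13689) + (12180 + 4770)) = 157 - (13707 + 16950) = 157 - 1*30657 = 157 - 30657 = -30500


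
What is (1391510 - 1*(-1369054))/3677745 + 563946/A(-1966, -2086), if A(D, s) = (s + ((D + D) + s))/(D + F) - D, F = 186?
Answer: 154228798569499/537499979920 ≈ 286.94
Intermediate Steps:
A(D, s) = -D + (2*D + 2*s)/(186 + D) (A(D, s) = (s + ((D + D) + s))/(D + 186) - D = (s + (2*D + s))/(186 + D) - D = (s + (s + 2*D))/(186 + D) - D = (2*D + 2*s)/(186 + D) - D = -D + (2*D + 2*s)/(186 + D))
(1391510 - 1*(-1369054))/3677745 + 563946/A(-1966, -2086) = (1391510 - 1*(-1369054))/3677745 + 563946/(((-1*(-1966)² - 184*(-1966) + 2*(-2086))/(186 - 1966))) = (1391510 + 1369054)*(1/3677745) + 563946/(((-1*3865156 + 361744 - 4172)/(-1780))) = 2760564*(1/3677745) + 563946/((-(-3865156 + 361744 - 4172)/1780)) = 920188/1225915 + 563946/((-1/1780*(-3507584))) = 920188/1225915 + 563946/(876896/445) = 920188/1225915 + 563946*(445/876896) = 920188/1225915 + 125477985/438448 = 154228798569499/537499979920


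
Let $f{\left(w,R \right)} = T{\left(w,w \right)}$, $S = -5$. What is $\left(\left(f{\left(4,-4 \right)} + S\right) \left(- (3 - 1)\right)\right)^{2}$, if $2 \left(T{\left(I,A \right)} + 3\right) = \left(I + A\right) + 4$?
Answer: $16$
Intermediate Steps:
$T{\left(I,A \right)} = -1 + \frac{A}{2} + \frac{I}{2}$ ($T{\left(I,A \right)} = -3 + \frac{\left(I + A\right) + 4}{2} = -3 + \frac{\left(A + I\right) + 4}{2} = -3 + \frac{4 + A + I}{2} = -3 + \left(2 + \frac{A}{2} + \frac{I}{2}\right) = -1 + \frac{A}{2} + \frac{I}{2}$)
$f{\left(w,R \right)} = -1 + w$ ($f{\left(w,R \right)} = -1 + \frac{w}{2} + \frac{w}{2} = -1 + w$)
$\left(\left(f{\left(4,-4 \right)} + S\right) \left(- (3 - 1)\right)\right)^{2} = \left(\left(\left(-1 + 4\right) - 5\right) \left(- (3 - 1)\right)\right)^{2} = \left(\left(3 - 5\right) \left(- (3 - 1)\right)\right)^{2} = \left(- 2 \left(\left(-1\right) 2\right)\right)^{2} = \left(\left(-2\right) \left(-2\right)\right)^{2} = 4^{2} = 16$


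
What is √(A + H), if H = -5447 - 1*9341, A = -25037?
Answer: 15*I*√177 ≈ 199.56*I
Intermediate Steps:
H = -14788 (H = -5447 - 9341 = -14788)
√(A + H) = √(-25037 - 14788) = √(-39825) = 15*I*√177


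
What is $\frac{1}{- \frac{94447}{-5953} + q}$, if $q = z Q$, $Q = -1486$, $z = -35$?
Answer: $\frac{5953}{309709977} \approx 1.9221 \cdot 10^{-5}$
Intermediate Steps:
$q = 52010$ ($q = \left(-35\right) \left(-1486\right) = 52010$)
$\frac{1}{- \frac{94447}{-5953} + q} = \frac{1}{- \frac{94447}{-5953} + 52010} = \frac{1}{\left(-94447\right) \left(- \frac{1}{5953}\right) + 52010} = \frac{1}{\frac{94447}{5953} + 52010} = \frac{1}{\frac{309709977}{5953}} = \frac{5953}{309709977}$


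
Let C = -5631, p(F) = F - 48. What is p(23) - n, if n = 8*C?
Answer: 45023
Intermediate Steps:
p(F) = -48 + F
n = -45048 (n = 8*(-5631) = -45048)
p(23) - n = (-48 + 23) - 1*(-45048) = -25 + 45048 = 45023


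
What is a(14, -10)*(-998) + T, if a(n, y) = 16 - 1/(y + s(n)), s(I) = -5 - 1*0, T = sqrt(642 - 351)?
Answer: -240518/15 + sqrt(291) ≈ -16017.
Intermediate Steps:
T = sqrt(291) ≈ 17.059
s(I) = -5 (s(I) = -5 + 0 = -5)
a(n, y) = 16 - 1/(-5 + y) (a(n, y) = 16 - 1/(y - 5) = 16 - 1/(-5 + y))
a(14, -10)*(-998) + T = ((-81 + 16*(-10))/(-5 - 10))*(-998) + sqrt(291) = ((-81 - 160)/(-15))*(-998) + sqrt(291) = -1/15*(-241)*(-998) + sqrt(291) = (241/15)*(-998) + sqrt(291) = -240518/15 + sqrt(291)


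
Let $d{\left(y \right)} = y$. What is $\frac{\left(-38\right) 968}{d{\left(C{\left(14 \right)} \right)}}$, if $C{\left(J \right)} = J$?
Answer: $- \frac{18392}{7} \approx -2627.4$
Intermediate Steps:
$\frac{\left(-38\right) 968}{d{\left(C{\left(14 \right)} \right)}} = \frac{\left(-38\right) 968}{14} = \left(-36784\right) \frac{1}{14} = - \frac{18392}{7}$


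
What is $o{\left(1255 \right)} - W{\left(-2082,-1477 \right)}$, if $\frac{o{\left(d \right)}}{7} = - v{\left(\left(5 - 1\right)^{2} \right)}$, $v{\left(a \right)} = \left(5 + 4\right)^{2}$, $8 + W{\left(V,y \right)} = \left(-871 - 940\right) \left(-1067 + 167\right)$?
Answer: $-1630459$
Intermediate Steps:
$W{\left(V,y \right)} = 1629892$ ($W{\left(V,y \right)} = -8 + \left(-871 - 940\right) \left(-1067 + 167\right) = -8 - -1629900 = -8 + 1629900 = 1629892$)
$v{\left(a \right)} = 81$ ($v{\left(a \right)} = 9^{2} = 81$)
$o{\left(d \right)} = -567$ ($o{\left(d \right)} = 7 \left(\left(-1\right) 81\right) = 7 \left(-81\right) = -567$)
$o{\left(1255 \right)} - W{\left(-2082,-1477 \right)} = -567 - 1629892 = -1630459$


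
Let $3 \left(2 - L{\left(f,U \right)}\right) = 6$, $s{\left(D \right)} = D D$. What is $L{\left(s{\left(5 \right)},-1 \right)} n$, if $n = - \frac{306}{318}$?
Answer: $0$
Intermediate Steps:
$s{\left(D \right)} = D^{2}$
$L{\left(f,U \right)} = 0$ ($L{\left(f,U \right)} = 2 - 2 = 0$)
$n = - \frac{51}{53}$ ($n = \left(-306\right) \frac{1}{318} = - \frac{51}{53} \approx -0.96226$)
$L{\left(s{\left(5 \right)},-1 \right)} n = 0 \left(- \frac{51}{53}\right) = 0$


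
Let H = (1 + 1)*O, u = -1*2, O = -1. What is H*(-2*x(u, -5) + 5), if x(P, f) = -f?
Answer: 10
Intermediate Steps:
u = -2
H = -2 (H = (1 + 1)*(-1) = 2*(-1) = -2)
H*(-2*x(u, -5) + 5) = -2*(-(-2)*(-5) + 5) = -2*(-2*5 + 5) = -2*(-10 + 5) = -2*(-5) = 10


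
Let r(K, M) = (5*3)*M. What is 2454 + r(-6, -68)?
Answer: 1434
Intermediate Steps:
r(K, M) = 15*M
2454 + r(-6, -68) = 2454 + 15*(-68) = 2454 - 1020 = 1434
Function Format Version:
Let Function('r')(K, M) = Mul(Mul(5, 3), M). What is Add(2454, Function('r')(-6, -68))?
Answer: 1434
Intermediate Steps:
Function('r')(K, M) = Mul(15, M)
Add(2454, Function('r')(-6, -68)) = Add(2454, Mul(15, -68)) = Add(2454, -1020) = 1434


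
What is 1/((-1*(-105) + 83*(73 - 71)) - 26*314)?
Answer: -1/7893 ≈ -0.00012669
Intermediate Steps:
1/((-1*(-105) + 83*(73 - 71)) - 26*314) = 1/((105 + 83*2) - 8164) = 1/((105 + 166) - 8164) = 1/(271 - 8164) = 1/(-7893) = -1/7893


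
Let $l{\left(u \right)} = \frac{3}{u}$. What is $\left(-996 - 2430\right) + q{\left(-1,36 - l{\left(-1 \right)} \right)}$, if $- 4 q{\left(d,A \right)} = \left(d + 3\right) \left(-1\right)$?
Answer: $- \frac{6851}{2} \approx -3425.5$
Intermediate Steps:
$q{\left(d,A \right)} = \frac{3}{4} + \frac{d}{4}$ ($q{\left(d,A \right)} = - \frac{\left(d + 3\right) \left(-1\right)}{4} = - \frac{\left(3 + d\right) \left(-1\right)}{4} = - \frac{-3 - d}{4} = \frac{3}{4} + \frac{d}{4}$)
$\left(-996 - 2430\right) + q{\left(-1,36 - l{\left(-1 \right)} \right)} = \left(-996 - 2430\right) + \left(\frac{3}{4} + \frac{1}{4} \left(-1\right)\right) = -3426 + \left(\frac{3}{4} - \frac{1}{4}\right) = -3426 + \frac{1}{2} = - \frac{6851}{2}$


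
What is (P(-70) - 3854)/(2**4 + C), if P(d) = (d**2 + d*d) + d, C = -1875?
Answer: -452/143 ≈ -3.1608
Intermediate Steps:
P(d) = d + 2*d**2 (P(d) = (d**2 + d**2) + d = 2*d**2 + d = d + 2*d**2)
(P(-70) - 3854)/(2**4 + C) = (-70*(1 + 2*(-70)) - 3854)/(2**4 - 1875) = (-70*(1 - 140) - 3854)/(16 - 1875) = (-70*(-139) - 3854)/(-1859) = (9730 - 3854)*(-1/1859) = 5876*(-1/1859) = -452/143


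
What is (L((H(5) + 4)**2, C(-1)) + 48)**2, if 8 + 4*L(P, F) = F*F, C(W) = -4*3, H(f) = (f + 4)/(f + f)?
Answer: 6724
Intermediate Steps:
H(f) = (4 + f)/(2*f) (H(f) = (4 + f)/((2*f)) = (4 + f)*(1/(2*f)) = (4 + f)/(2*f))
C(W) = -12
L(P, F) = -2 + F**2/4 (L(P, F) = -2 + (F*F)/4 = -2 + F**2/4)
(L((H(5) + 4)**2, C(-1)) + 48)**2 = ((-2 + (1/4)*(-12)**2) + 48)**2 = ((-2 + (1/4)*144) + 48)**2 = ((-2 + 36) + 48)**2 = (34 + 48)**2 = 82**2 = 6724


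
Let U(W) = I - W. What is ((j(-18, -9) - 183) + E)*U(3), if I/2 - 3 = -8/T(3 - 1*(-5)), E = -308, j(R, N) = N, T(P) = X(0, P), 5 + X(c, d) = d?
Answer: 3500/3 ≈ 1166.7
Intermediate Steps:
X(c, d) = -5 + d
T(P) = -5 + P
I = 2/3 (I = 6 + 2*(-8/(-5 + (3 - 1*(-5)))) = 6 + 2*(-8/(-5 + (3 + 5))) = 6 + 2*(-8/(-5 + 8)) = 6 + 2*(-8/3) = 6 - 16/3 = 2/3 ≈ 0.66667)
U(W) = 2/3 - W
((j(-18, -9) - 183) + E)*U(3) = ((-9 - 183) - 308)*(2/3 - 1*3) = (-192 - 308)*(2/3 - 3) = -500*(-7/3) = 3500/3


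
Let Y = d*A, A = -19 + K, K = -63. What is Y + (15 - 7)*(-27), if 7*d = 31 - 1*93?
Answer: 3572/7 ≈ 510.29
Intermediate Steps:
d = -62/7 (d = (31 - 1*93)/7 = (31 - 93)/7 = (⅐)*(-62) = -62/7 ≈ -8.8571)
A = -82 (A = -19 - 63 = -82)
Y = 5084/7 (Y = -62/7*(-82) = 5084/7 ≈ 726.29)
Y + (15 - 7)*(-27) = 5084/7 + (15 - 7)*(-27) = 5084/7 + 8*(-27) = 5084/7 - 216 = 3572/7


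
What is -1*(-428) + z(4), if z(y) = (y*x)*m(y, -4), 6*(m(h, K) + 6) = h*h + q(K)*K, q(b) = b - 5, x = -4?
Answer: 1156/3 ≈ 385.33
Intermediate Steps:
q(b) = -5 + b
m(h, K) = -6 + h²/6 + K*(-5 + K)/6 (m(h, K) = -6 + (h*h + (-5 + K)*K)/6 = -6 + (h² + K*(-5 + K))/6 = -6 + (h²/6 + K*(-5 + K)/6) = -6 + h²/6 + K*(-5 + K)/6)
z(y) = -2*y³/3 (z(y) = (y*(-4))*(-6 + y²/6 + (⅙)*(-4)*(-5 - 4)) = (-4*y)*(-6 + y²/6 + (⅙)*(-4)*(-9)) = (-4*y)*(-6 + y²/6 + 6) = (-4*y)*(y²/6) = -2*y³/3)
-1*(-428) + z(4) = -1*(-428) - ⅔*4³ = 428 - ⅔*64 = 428 - 128/3 = 1156/3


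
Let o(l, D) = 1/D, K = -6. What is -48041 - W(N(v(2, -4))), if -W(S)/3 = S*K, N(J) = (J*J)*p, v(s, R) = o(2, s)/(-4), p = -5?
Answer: -1537267/32 ≈ -48040.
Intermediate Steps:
v(s, R) = -1/(4*s) (v(s, R) = 1/(s*(-4)) = -¼/s = -1/(4*s))
N(J) = -5*J² (N(J) = (J*J)*(-5) = J²*(-5) = -5*J²)
W(S) = 18*S (W(S) = -3*S*(-6) = -(-18)*S = 18*S)
-48041 - W(N(v(2, -4))) = -48041 - 18*(-5*(-¼/2)²) = -48041 - 18*(-5*(-¼*½)²) = -48041 - 18*(-5*(-⅛)²) = -48041 - 18*(-5*1/64) = -48041 - 18*(-5)/64 = -48041 - 1*(-45/32) = -48041 + 45/32 = -1537267/32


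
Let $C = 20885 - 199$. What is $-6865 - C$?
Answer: $-27551$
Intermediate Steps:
$C = 20686$
$-6865 - C = -6865 - 20686 = -27551$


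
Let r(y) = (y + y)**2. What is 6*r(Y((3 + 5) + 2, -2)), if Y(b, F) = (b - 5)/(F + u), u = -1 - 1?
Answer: 75/2 ≈ 37.500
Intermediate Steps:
u = -2
Y(b, F) = (-5 + b)/(-2 + F) (Y(b, F) = (b - 5)/(F - 2) = (-5 + b)/(-2 + F))
r(y) = 4*y**2 (r(y) = (2*y)**2 = 4*y**2)
6*r(Y((3 + 5) + 2, -2)) = 6*(4*((-5 + ((3 + 5) + 2))/(-2 - 2))**2) = 6*(4*((-5 + (8 + 2))/(-4))**2) = 6*(4*(-(-5 + 10)/4)**2) = 6*(4*(-1/4*5)**2) = 6*(4*(-5/4)**2) = 6*(4*(25/16)) = 6*(25/4) = 75/2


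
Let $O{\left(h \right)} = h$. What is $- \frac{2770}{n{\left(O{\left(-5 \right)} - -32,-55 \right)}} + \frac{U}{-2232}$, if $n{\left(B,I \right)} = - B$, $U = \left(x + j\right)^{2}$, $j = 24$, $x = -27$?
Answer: $\frac{686933}{6696} \approx 102.59$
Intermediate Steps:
$U = 9$ ($U = \left(-27 + 24\right)^{2} = \left(-3\right)^{2} = 9$)
$- \frac{2770}{n{\left(O{\left(-5 \right)} - -32,-55 \right)}} + \frac{U}{-2232} = - \frac{2770}{\left(-1\right) \left(-5 - -32\right)} + \frac{9}{-2232} = - \frac{2770}{\left(-1\right) \left(-5 + 32\right)} + 9 \left(- \frac{1}{2232}\right) = - \frac{2770}{\left(-1\right) 27} - \frac{1}{248} = - \frac{2770}{-27} - \frac{1}{248} = \left(-2770\right) \left(- \frac{1}{27}\right) - \frac{1}{248} = \frac{2770}{27} - \frac{1}{248} = \frac{686933}{6696}$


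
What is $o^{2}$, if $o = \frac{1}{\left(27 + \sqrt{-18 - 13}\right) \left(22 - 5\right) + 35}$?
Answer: $\frac{235077}{64006470025} - \frac{16796 i \sqrt{31}}{64006470025} \approx 3.6727 \cdot 10^{-6} - 1.461 \cdot 10^{-6} i$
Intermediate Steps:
$o = \frac{1}{494 + 17 i \sqrt{31}}$ ($o = \frac{1}{\left(27 + \sqrt{-31}\right) 17 + 35} = \frac{1}{\left(27 + i \sqrt{31}\right) 17 + 35} = \frac{1}{\left(459 + 17 i \sqrt{31}\right) + 35} = \frac{1}{494 + 17 i \sqrt{31}} \approx 0.0019526 - 0.00037413 i$)
$o^{2} = \left(\frac{494}{252995} - \frac{17 i \sqrt{31}}{252995}\right)^{2}$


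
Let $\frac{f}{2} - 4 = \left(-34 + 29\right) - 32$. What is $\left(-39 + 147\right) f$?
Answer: $-7128$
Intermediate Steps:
$f = -66$ ($f = 8 + 2 \left(\left(-34 + 29\right) - 32\right) = 8 + 2 \left(-5 - 32\right) = 8 + 2 \left(-37\right) = 8 - 74 = -66$)
$\left(-39 + 147\right) f = \left(-39 + 147\right) \left(-66\right) = 108 \left(-66\right) = -7128$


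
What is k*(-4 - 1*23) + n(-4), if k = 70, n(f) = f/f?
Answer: -1889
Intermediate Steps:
n(f) = 1
k*(-4 - 1*23) + n(-4) = 70*(-4 - 1*23) + 1 = 70*(-4 - 23) + 1 = 70*(-27) + 1 = -1890 + 1 = -1889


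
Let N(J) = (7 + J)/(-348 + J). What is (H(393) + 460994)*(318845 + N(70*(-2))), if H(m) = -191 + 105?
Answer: 17928917098911/122 ≈ 1.4696e+11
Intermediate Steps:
H(m) = -86
N(J) = (7 + J)/(-348 + J)
(H(393) + 460994)*(318845 + N(70*(-2))) = (-86 + 460994)*(318845 + (7 + 70*(-2))/(-348 + 70*(-2))) = 460908*(318845 + (7 - 140)/(-348 - 140)) = 460908*(318845 - 133/(-488)) = 460908*(318845 - 1/488*(-133)) = 460908*(318845 + 133/488) = 460908*(155596493/488) = 17928917098911/122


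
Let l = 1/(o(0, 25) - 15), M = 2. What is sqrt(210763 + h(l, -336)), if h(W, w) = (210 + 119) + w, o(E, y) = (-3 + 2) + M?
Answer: 2*sqrt(52689) ≈ 459.08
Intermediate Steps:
o(E, y) = 1 (o(E, y) = (-3 + 2) + 2 = -1 + 2 = 1)
l = -1/14 (l = 1/(1 - 15) = 1/(-14) = -1/14 ≈ -0.071429)
h(W, w) = 329 + w
sqrt(210763 + h(l, -336)) = sqrt(210763 + (329 - 336)) = sqrt(210763 - 7) = sqrt(210756) = 2*sqrt(52689)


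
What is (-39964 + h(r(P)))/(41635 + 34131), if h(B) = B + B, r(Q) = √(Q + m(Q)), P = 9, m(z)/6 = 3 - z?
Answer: -19982/37883 + 3*I*√3/37883 ≈ -0.52747 + 0.00013716*I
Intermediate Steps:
m(z) = 18 - 6*z (m(z) = 6*(3 - z) = 18 - 6*z)
r(Q) = √(18 - 5*Q) (r(Q) = √(Q + (18 - 6*Q)) = √(18 - 5*Q))
h(B) = 2*B
(-39964 + h(r(P)))/(41635 + 34131) = (-39964 + 2*√(18 - 5*9))/(41635 + 34131) = (-39964 + 2*√(18 - 45))/75766 = (-39964 + 2*√(-27))*(1/75766) = (-39964 + 2*(3*I*√3))*(1/75766) = (-39964 + 6*I*√3)*(1/75766) = -19982/37883 + 3*I*√3/37883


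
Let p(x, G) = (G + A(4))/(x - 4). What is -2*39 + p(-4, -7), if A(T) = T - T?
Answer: -617/8 ≈ -77.125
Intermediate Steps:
A(T) = 0
p(x, G) = G/(-4 + x) (p(x, G) = (G + 0)/(x - 4) = G/(-4 + x))
-2*39 + p(-4, -7) = -2*39 - 7/(-4 - 4) = -78 - 7/(-8) = -78 - 7*(-⅛) = -78 + 7/8 = -617/8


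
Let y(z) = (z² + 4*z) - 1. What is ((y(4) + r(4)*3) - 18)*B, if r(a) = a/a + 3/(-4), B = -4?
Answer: -55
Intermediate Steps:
y(z) = -1 + z² + 4*z
r(a) = ¼ (r(a) = 1 + 3*(-¼) = 1 - ¾ = ¼)
((y(4) + r(4)*3) - 18)*B = (((-1 + 4² + 4*4) + (¼)*3) - 18)*(-4) = (((-1 + 16 + 16) + ¾) - 18)*(-4) = ((31 + ¾) - 18)*(-4) = (127/4 - 18)*(-4) = (55/4)*(-4) = -55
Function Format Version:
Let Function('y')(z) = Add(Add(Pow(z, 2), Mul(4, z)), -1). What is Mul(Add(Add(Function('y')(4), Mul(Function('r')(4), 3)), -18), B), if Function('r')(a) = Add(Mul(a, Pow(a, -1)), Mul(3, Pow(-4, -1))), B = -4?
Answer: -55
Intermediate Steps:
Function('y')(z) = Add(-1, Pow(z, 2), Mul(4, z))
Function('r')(a) = Rational(1, 4) (Function('r')(a) = Add(1, Mul(3, Rational(-1, 4))) = Add(1, Rational(-3, 4)) = Rational(1, 4))
Mul(Add(Add(Function('y')(4), Mul(Function('r')(4), 3)), -18), B) = Mul(Add(Add(Add(-1, Pow(4, 2), Mul(4, 4)), Mul(Rational(1, 4), 3)), -18), -4) = Mul(Add(Add(Add(-1, 16, 16), Rational(3, 4)), -18), -4) = Mul(Add(Add(31, Rational(3, 4)), -18), -4) = Mul(Add(Rational(127, 4), -18), -4) = Mul(Rational(55, 4), -4) = -55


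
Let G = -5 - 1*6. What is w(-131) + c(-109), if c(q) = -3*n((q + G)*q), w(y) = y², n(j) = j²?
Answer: -513242039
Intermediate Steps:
G = -11 (G = -5 - 6 = -11)
c(q) = -3*q²*(-11 + q)² (c(q) = -3*q²*(q - 11)² = -3*q²*(-11 + q)²)
w(-131) + c(-109) = (-131)² - 3*(-109)²*(-11 - 109)² = 17161 - 3*11881*(-120)² = 17161 - 3*11881*14400 = 17161 - 513259200 = -513242039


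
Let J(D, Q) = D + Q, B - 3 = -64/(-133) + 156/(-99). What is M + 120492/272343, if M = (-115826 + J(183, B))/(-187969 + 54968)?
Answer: 69521173492480/52992627034809 ≈ 1.3119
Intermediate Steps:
B = 8363/4389 (B = 3 + (-64/(-133) + 156/(-99)) = 3 + (-64*(-1/133) + 156*(-1/99)) = 3 + (64/133 - 52/33) = 3 - 4804/4389 = 8363/4389 ≈ 1.9054)
M = 507548764/583741389 (M = (-115826 + (183 + 8363/4389))/(-187969 + 54968) = (-115826 + 811550/4389)/(-133001) = -507548764/4389*(-1/133001) = 507548764/583741389 ≈ 0.86948)
M + 120492/272343 = 507548764/583741389 + 120492/272343 = 507548764/583741389 + 120492*(1/272343) = 507548764/583741389 + 40164/90781 = 69521173492480/52992627034809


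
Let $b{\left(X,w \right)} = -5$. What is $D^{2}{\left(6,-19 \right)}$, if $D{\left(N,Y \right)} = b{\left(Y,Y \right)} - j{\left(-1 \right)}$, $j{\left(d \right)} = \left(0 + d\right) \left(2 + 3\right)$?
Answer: $0$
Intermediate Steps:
$j{\left(d \right)} = 5 d$ ($j{\left(d \right)} = d 5 = 5 d$)
$D{\left(N,Y \right)} = 0$ ($D{\left(N,Y \right)} = -5 - 5 \left(-1\right) = -5 - -5 = -5 + 5 = 0$)
$D^{2}{\left(6,-19 \right)} = 0^{2} = 0$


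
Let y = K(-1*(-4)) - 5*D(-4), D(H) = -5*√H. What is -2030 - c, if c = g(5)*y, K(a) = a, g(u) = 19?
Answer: -2106 - 950*I ≈ -2106.0 - 950.0*I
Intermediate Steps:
y = 4 + 50*I (y = -1*(-4) - (-25)*√(-4) = 4 - (-25)*2*I = 4 - (-50)*I = 4 + 50*I ≈ 4.0 + 50.0*I)
c = 76 + 950*I (c = 19*(4 + 50*I) = 76 + 950*I ≈ 76.0 + 950.0*I)
-2030 - c = -2030 - (76 + 950*I) = -2030 + (-76 - 950*I) = -2106 - 950*I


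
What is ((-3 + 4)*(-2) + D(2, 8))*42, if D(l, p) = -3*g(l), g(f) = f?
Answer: -336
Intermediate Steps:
D(l, p) = -3*l
((-3 + 4)*(-2) + D(2, 8))*42 = ((-3 + 4)*(-2) - 3*2)*42 = (1*(-2) - 6)*42 = (-2 - 6)*42 = -8*42 = -336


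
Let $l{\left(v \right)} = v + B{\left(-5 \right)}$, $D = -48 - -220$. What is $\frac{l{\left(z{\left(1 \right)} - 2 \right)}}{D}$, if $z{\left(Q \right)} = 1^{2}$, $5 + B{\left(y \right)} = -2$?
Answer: $- \frac{2}{43} \approx -0.046512$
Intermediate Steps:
$B{\left(y \right)} = -7$ ($B{\left(y \right)} = -5 - 2 = -7$)
$z{\left(Q \right)} = 1$
$D = 172$ ($D = -48 + 220 = 172$)
$l{\left(v \right)} = -7 + v$ ($l{\left(v \right)} = v - 7 = -7 + v$)
$\frac{l{\left(z{\left(1 \right)} - 2 \right)}}{D} = \frac{-7 + \left(1 - 2\right)}{172} = \left(-7 + \left(1 - 2\right)\right) \frac{1}{172} = \left(-7 - 1\right) \frac{1}{172} = \left(-8\right) \frac{1}{172} = - \frac{2}{43}$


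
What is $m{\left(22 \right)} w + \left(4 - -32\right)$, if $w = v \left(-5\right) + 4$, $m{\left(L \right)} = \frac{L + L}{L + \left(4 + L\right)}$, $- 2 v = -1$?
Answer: $\frac{299}{8} \approx 37.375$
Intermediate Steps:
$v = \frac{1}{2}$ ($v = \left(- \frac{1}{2}\right) \left(-1\right) = \frac{1}{2} \approx 0.5$)
$m{\left(L \right)} = \frac{2 L}{4 + 2 L}$
$w = \frac{3}{2}$ ($w = \frac{1}{2} \left(-5\right) + 4 = - \frac{5}{2} + 4 = \frac{3}{2} \approx 1.5$)
$m{\left(22 \right)} w + \left(4 - -32\right) = \frac{22}{2 + 22} \cdot \frac{3}{2} + \left(4 - -32\right) = \frac{22}{24} \cdot \frac{3}{2} + \left(4 + 32\right) = 22 \cdot \frac{1}{24} \cdot \frac{3}{2} + 36 = \frac{11}{12} \cdot \frac{3}{2} + 36 = \frac{11}{8} + 36 = \frac{299}{8}$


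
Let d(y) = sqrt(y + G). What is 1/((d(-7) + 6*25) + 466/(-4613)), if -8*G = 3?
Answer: 25518525536/3826456484419 - 42559538*I*sqrt(118)/3826456484419 ≈ 0.006669 - 0.00012082*I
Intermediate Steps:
G = -3/8 (G = -1/8*3 = -3/8 ≈ -0.37500)
d(y) = sqrt(-3/8 + y) (d(y) = sqrt(y - 3/8) = sqrt(-3/8 + y))
1/((d(-7) + 6*25) + 466/(-4613)) = 1/((sqrt(-6 + 16*(-7))/4 + 6*25) + 466/(-4613)) = 1/((sqrt(-6 - 112)/4 + 150) + 466*(-1/4613)) = 1/((sqrt(-118)/4 + 150) - 466/4613) = 1/(((I*sqrt(118))/4 + 150) - 466/4613) = 1/((I*sqrt(118)/4 + 150) - 466/4613) = 1/((150 + I*sqrt(118)/4) - 466/4613) = 1/(691484/4613 + I*sqrt(118)/4)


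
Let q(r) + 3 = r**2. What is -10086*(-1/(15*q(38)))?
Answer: 3362/7205 ≈ 0.46662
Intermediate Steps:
q(r) = -3 + r**2
-10086*(-1/(15*q(38))) = -10086*(-1/(15*(-3 + 38**2))) = -10086*(-1/(15*(-3 + 1444))) = -10086/((-15*1441)) = -10086/(-21615) = -10086*(-1/21615) = 3362/7205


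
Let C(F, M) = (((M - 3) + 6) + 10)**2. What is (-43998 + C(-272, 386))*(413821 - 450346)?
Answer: -4207789575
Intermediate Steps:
C(F, M) = (13 + M)**2 (C(F, M) = (((-3 + M) + 6) + 10)**2 = ((3 + M) + 10)**2 = (13 + M)**2)
(-43998 + C(-272, 386))*(413821 - 450346) = (-43998 + (13 + 386)**2)*(413821 - 450346) = (-43998 + 399**2)*(-36525) = (-43998 + 159201)*(-36525) = 115203*(-36525) = -4207789575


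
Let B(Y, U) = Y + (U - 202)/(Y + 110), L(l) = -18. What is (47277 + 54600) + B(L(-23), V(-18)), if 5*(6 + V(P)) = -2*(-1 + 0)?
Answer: 23427051/230 ≈ 1.0186e+5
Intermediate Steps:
V(P) = -28/5 (V(P) = -6 + (-2*(-1 + 0))/5 = -6 + (-2*(-1))/5 = -6 + (⅕)*2 = -6 + ⅖ = -28/5)
B(Y, U) = Y + (-202 + U)/(110 + Y)
(47277 + 54600) + B(L(-23), V(-18)) = (47277 + 54600) + (-202 - 28/5 + (-18)² + 110*(-18))/(110 - 18) = 101877 + (-202 - 28/5 + 324 - 1980)/92 = 101877 + (1/92)*(-9318/5) = 101877 - 4659/230 = 23427051/230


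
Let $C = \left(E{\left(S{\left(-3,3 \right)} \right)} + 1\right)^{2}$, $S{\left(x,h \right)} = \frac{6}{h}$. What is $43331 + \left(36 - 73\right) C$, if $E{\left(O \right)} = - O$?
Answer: $43294$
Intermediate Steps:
$C = 1$ ($C = \left(- \frac{6}{3} + 1\right)^{2} = \left(\left(-1\right) 2 + 1\right)^{2} = \left(-2 + 1\right)^{2} = \left(-1\right)^{2} = 1$)
$43331 + \left(36 - 73\right) C = 43331 + \left(36 - 73\right) 1 = 43331 - 37 = 43294$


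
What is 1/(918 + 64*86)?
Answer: 1/6422 ≈ 0.00015571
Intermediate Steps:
1/(918 + 64*86) = 1/(918 + 5504) = 1/6422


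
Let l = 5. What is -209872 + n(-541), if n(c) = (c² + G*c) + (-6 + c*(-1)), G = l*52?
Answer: -57316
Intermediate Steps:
G = 260 (G = 5*52 = 260)
n(c) = -6 + c² + 259*c (n(c) = (c² + 260*c) + (-6 + c*(-1)) = (c² + 260*c) + (-6 - c) = -6 + c² + 259*c)
-209872 + n(-541) = -209872 + (-6 + (-541)² + 259*(-541)) = -209872 + (-6 + 292681 - 140119) = -209872 + 152556 = -57316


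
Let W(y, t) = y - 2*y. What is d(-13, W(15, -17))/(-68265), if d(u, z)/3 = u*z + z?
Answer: -12/1517 ≈ -0.0079103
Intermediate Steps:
W(y, t) = -y
d(u, z) = 3*z + 3*u*z (d(u, z) = 3*(u*z + z) = 3*(z + u*z) = 3*z + 3*u*z)
d(-13, W(15, -17))/(-68265) = (3*(-1*15)*(1 - 13))/(-68265) = (3*(-15)*(-12))*(-1/68265) = 540*(-1/68265) = -12/1517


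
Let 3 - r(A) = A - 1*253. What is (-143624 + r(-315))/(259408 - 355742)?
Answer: 143053/96334 ≈ 1.4850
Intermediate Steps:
r(A) = 256 - A (r(A) = 3 - (A - 1*253) = 3 - (A - 253) = 3 - (-253 + A) = 3 + (253 - A) = 256 - A)
(-143624 + r(-315))/(259408 - 355742) = (-143624 + (256 - 1*(-315)))/(259408 - 355742) = (-143624 + (256 + 315))/(-96334) = (-143624 + 571)*(-1/96334) = -143053*(-1/96334) = 143053/96334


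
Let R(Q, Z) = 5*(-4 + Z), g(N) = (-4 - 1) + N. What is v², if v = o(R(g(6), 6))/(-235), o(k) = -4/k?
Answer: 4/1380625 ≈ 2.8972e-6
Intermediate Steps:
g(N) = -5 + N
R(Q, Z) = -20 + 5*Z
v = 2/1175 (v = -4/(-20 + 5*6)/(-235) = -4/(-20 + 30)*(-1/235) = -4/10*(-1/235) = -4*⅒*(-1/235) = -⅖*(-1/235) = 2/1175 ≈ 0.0017021)
v² = (2/1175)² = 4/1380625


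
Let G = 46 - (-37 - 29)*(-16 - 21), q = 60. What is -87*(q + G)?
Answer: 203232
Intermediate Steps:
G = -2396 (G = 46 - (-66)*(-37) = 46 - 1*2442 = 46 - 2442 = -2396)
-87*(q + G) = -87*(60 - 2396) = -87*(-2336) = 203232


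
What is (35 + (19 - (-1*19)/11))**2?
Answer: 375769/121 ≈ 3105.5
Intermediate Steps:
(35 + (19 - (-1*19)/11))**2 = (35 + (19 - (-19)/11))**2 = (35 + (19 - 1*(-19/11)))**2 = (35 + (19 + 19/11))**2 = (35 + 228/11)**2 = (613/11)**2 = 375769/121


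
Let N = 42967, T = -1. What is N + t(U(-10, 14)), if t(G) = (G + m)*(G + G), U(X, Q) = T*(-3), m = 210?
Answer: 44245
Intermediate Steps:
U(X, Q) = 3 (U(X, Q) = -1*(-3) = 3)
t(G) = 2*G*(210 + G) (t(G) = (G + 210)*(G + G) = (210 + G)*(2*G) = 2*G*(210 + G))
N + t(U(-10, 14)) = 42967 + 2*3*(210 + 3) = 42967 + 2*3*213 = 42967 + 1278 = 44245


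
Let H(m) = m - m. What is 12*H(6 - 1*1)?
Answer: 0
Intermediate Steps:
H(m) = 0
12*H(6 - 1*1) = 12*0 = 0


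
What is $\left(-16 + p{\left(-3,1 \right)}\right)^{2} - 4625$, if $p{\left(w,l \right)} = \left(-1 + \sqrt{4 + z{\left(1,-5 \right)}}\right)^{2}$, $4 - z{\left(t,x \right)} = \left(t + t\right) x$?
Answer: $-4544 - 36 \sqrt{2} \approx -4594.9$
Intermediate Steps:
$z{\left(t,x \right)} = 4 - 2 t x$ ($z{\left(t,x \right)} = 4 - \left(t + t\right) x = 4 - 2 t x$)
$p{\left(w,l \right)} = \left(-1 + 3 \sqrt{2}\right)^{2}$ ($p{\left(w,l \right)} = \left(-1 + \sqrt{4 - \left(-4 + 2 \left(-5\right)\right)}\right)^{2} = \left(-1 + \sqrt{4 + \left(4 + 10\right)}\right)^{2} = \left(-1 + \sqrt{4 + 14}\right)^{2} = \left(-1 + \sqrt{18}\right)^{2} = \left(-1 + 3 \sqrt{2}\right)^{2}$)
$\left(-16 + p{\left(-3,1 \right)}\right)^{2} - 4625 = \left(-16 + \left(19 - 6 \sqrt{2}\right)\right)^{2} - 4625 = \left(3 - 6 \sqrt{2}\right)^{2} - 4625 = -4625 + \left(3 - 6 \sqrt{2}\right)^{2}$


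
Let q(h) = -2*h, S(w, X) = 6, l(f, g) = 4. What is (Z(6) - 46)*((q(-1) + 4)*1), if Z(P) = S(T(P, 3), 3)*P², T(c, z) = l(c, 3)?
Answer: 1020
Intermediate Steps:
T(c, z) = 4
Z(P) = 6*P²
(Z(6) - 46)*((q(-1) + 4)*1) = (6*6² - 46)*((-2*(-1) + 4)*1) = (6*36 - 46)*((2 + 4)*1) = (216 - 46)*(6*1) = 170*6 = 1020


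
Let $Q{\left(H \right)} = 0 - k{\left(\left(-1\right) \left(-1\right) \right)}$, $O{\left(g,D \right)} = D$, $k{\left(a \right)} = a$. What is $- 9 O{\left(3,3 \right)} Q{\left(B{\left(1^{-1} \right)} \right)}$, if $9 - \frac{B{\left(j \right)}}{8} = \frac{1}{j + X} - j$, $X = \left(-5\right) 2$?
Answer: $27$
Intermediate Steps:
$X = -10$
$B{\left(j \right)} = 72 - \frac{8}{-10 + j} + 8 j$ ($B{\left(j \right)} = 72 - 8 \left(\frac{1}{j - 10} - j\right) = 72 - 8 \left(\frac{1}{-10 + j} - j\right) = 72 + \left(- \frac{8}{-10 + j} + 8 j\right) = 72 - \frac{8}{-10 + j} + 8 j$)
$Q{\left(H \right)} = -1$ ($Q{\left(H \right)} = 0 - \left(-1\right) \left(-1\right) = 0 - 1 = -1$)
$- 9 O{\left(3,3 \right)} Q{\left(B{\left(1^{-1} \right)} \right)} = \left(-9\right) 3 \left(-1\right) = \left(-27\right) \left(-1\right) = 27$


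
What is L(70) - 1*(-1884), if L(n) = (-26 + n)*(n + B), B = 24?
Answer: 6020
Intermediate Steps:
L(n) = (-26 + n)*(24 + n) (L(n) = (-26 + n)*(n + 24) = (-26 + n)*(24 + n))
L(70) - 1*(-1884) = (-624 + 70² - 2*70) - 1*(-1884) = (-624 + 4900 - 140) + 1884 = 4136 + 1884 = 6020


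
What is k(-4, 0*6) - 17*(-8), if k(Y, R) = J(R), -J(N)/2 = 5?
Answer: 126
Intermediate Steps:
J(N) = -10 (J(N) = -2*5 = -10)
k(Y, R) = -10
k(-4, 0*6) - 17*(-8) = -10 - 17*(-8) = -10 + 136 = 126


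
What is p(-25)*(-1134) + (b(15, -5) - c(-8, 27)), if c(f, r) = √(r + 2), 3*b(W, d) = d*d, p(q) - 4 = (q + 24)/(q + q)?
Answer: -341276/75 - √29 ≈ -4555.7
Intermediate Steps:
p(q) = 4 + (24 + q)/(2*q) (p(q) = 4 + (q + 24)/(q + q) = 4 + (24 + q)/((2*q)) = 4 + (24 + q)*(1/(2*q)) = 4 + (24 + q)/(2*q))
b(W, d) = d²/3 (b(W, d) = (d*d)/3 = d²/3)
c(f, r) = √(2 + r)
p(-25)*(-1134) + (b(15, -5) - c(-8, 27)) = (9/2 + 12/(-25))*(-1134) + ((⅓)*(-5)² - √(2 + 27)) = (9/2 + 12*(-1/25))*(-1134) + ((⅓)*25 - √29) = (9/2 - 12/25)*(-1134) + (25/3 - √29) = (201/50)*(-1134) + (25/3 - √29) = -113967/25 + (25/3 - √29) = -341276/75 - √29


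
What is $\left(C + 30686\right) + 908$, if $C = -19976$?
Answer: $11618$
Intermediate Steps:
$\left(C + 30686\right) + 908 = \left(-19976 + 30686\right) + 908 = 10710 + 908 = 11618$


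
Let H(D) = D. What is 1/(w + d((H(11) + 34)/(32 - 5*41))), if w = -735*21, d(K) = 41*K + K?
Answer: -173/2672145 ≈ -6.4742e-5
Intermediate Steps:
d(K) = 42*K
w = -15435
1/(w + d((H(11) + 34)/(32 - 5*41))) = 1/(-15435 + 42*((11 + 34)/(32 - 5*41))) = 1/(-15435 + 42*(45/(32 - 205))) = 1/(-15435 + 42*(45/(-173))) = 1/(-15435 + 42*(45*(-1/173))) = 1/(-15435 + 42*(-45/173)) = 1/(-15435 - 1890/173) = 1/(-2672145/173) = -173/2672145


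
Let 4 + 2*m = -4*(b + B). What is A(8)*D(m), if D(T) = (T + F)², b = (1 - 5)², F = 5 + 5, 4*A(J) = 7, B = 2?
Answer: 1372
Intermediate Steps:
A(J) = 7/4 (A(J) = (¼)*7 = 7/4)
F = 10
b = 16 (b = (-4)² = 16)
m = -38 (m = -2 + (-4*(16 + 2))/2 = -2 + (-4*18)/2 = -2 + (½)*(-72) = -2 - 36 = -38)
D(T) = (10 + T)² (D(T) = (T + 10)² = (10 + T)²)
A(8)*D(m) = 7*(10 - 38)²/4 = (7/4)*(-28)² = (7/4)*784 = 1372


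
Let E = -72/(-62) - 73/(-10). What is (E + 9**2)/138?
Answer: 27733/42780 ≈ 0.64827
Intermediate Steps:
E = 2623/310 (E = -72*(-1/62) - 73*(-1/10) = 36/31 + 73/10 = 2623/310 ≈ 8.4613)
(E + 9**2)/138 = (2623/310 + 9**2)/138 = (2623/310 + 81)*(1/138) = (27733/310)*(1/138) = 27733/42780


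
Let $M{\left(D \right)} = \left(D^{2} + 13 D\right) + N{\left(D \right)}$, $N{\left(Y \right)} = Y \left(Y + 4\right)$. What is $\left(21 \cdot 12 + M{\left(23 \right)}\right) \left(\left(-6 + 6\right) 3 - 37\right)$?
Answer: $-62937$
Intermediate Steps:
$N{\left(Y \right)} = Y \left(4 + Y\right)$
$M{\left(D \right)} = D^{2} + 13 D + D \left(4 + D\right)$ ($M{\left(D \right)} = \left(D^{2} + 13 D\right) + D \left(4 + D\right) = D^{2} + 13 D + D \left(4 + D\right)$)
$\left(21 \cdot 12 + M{\left(23 \right)}\right) \left(\left(-6 + 6\right) 3 - 37\right) = \left(21 \cdot 12 + 23 \left(17 + 2 \cdot 23\right)\right) \left(\left(-6 + 6\right) 3 - 37\right) = \left(252 + 23 \left(17 + 46\right)\right) \left(0 \cdot 3 - 37\right) = \left(252 + 23 \cdot 63\right) \left(0 - 37\right) = \left(252 + 1449\right) \left(-37\right) = 1701 \left(-37\right) = -62937$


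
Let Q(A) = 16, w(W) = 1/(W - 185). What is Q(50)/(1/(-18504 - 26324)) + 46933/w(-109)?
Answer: -14515550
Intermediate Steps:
w(W) = 1/(-185 + W)
Q(50)/(1/(-18504 - 26324)) + 46933/w(-109) = 16/(1/(-18504 - 26324)) + 46933/(1/(-185 - 109)) = 16/(1/(-44828)) + 46933/(1/(-294)) = 16/(-1/44828) + 46933/(-1/294) = 16*(-44828) + 46933*(-294) = -717248 - 13798302 = -14515550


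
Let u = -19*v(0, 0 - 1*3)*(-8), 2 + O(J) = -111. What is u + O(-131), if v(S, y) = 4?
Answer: 495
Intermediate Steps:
O(J) = -113 (O(J) = -2 - 111 = -113)
u = 608 (u = -19*4*(-8) = -76*(-8) = 608)
u + O(-131) = 608 - 113 = 495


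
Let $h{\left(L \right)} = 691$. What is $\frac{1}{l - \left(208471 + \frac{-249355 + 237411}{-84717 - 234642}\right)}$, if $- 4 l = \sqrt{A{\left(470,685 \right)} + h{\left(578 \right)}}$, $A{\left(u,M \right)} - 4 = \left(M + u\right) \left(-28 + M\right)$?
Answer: $- \frac{170095973825254776}{35460045388602697241747} + \frac{203980341762 \sqrt{759530}}{35460045388602697241747} \approx -4.7918 \cdot 10^{-6}$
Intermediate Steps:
$A{\left(u,M \right)} = 4 + \left(-28 + M\right) \left(M + u\right)$ ($A{\left(u,M \right)} = 4 + \left(M + u\right) \left(-28 + M\right) = 4 + \left(-28 + M\right) \left(M + u\right)$)
$l = - \frac{\sqrt{759530}}{4}$ ($l = - \frac{\sqrt{\left(4 + 685^{2} - 19180 - 13160 + 685 \cdot 470\right) + 691}}{4} = - \frac{\sqrt{\left(4 + 469225 - 19180 - 13160 + 321950\right) + 691}}{4} = - \frac{\sqrt{758839 + 691}}{4} = - \frac{\sqrt{759530}}{4} \approx -217.88$)
$\frac{1}{l - \left(208471 + \frac{-249355 + 237411}{-84717 - 234642}\right)} = \frac{1}{- \frac{\sqrt{759530}}{4} - \left(208471 + \frac{-249355 + 237411}{-84717 - 234642}\right)} = \frac{1}{- \frac{\sqrt{759530}}{4} - \left(208471 - \frac{11944}{-319359}\right)} = \frac{1}{- \frac{\sqrt{759530}}{4} - \left(208471 - - \frac{11944}{319359}\right)} = \frac{1}{- \frac{\sqrt{759530}}{4} - \frac{66577102033}{319359}} = \frac{1}{- \frac{66577102033}{319359} - \frac{\sqrt{759530}}{4}}$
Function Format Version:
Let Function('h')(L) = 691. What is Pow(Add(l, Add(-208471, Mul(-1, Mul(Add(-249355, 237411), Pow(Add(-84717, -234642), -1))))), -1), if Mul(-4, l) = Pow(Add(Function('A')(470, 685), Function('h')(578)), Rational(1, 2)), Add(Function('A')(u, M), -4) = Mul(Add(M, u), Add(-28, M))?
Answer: Add(Rational(-170095973825254776, 35460045388602697241747), Mul(Rational(203980341762, 35460045388602697241747), Pow(759530, Rational(1, 2)))) ≈ -4.7918e-6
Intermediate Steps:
Function('A')(u, M) = Add(4, Mul(Add(-28, M), Add(M, u))) (Function('A')(u, M) = Add(4, Mul(Add(M, u), Add(-28, M))) = Add(4, Mul(Add(-28, M), Add(M, u))))
l = Mul(Rational(-1, 4), Pow(759530, Rational(1, 2))) (l = Mul(Rational(-1, 4), Pow(Add(Add(4, Pow(685, 2), Mul(-28, 685), Mul(-28, 470), Mul(685, 470)), 691), Rational(1, 2))) = Mul(Rational(-1, 4), Pow(Add(Add(4, 469225, -19180, -13160, 321950), 691), Rational(1, 2))) = Mul(Rational(-1, 4), Pow(Add(758839, 691), Rational(1, 2))) = Mul(Rational(-1, 4), Pow(759530, Rational(1, 2))) ≈ -217.88)
Pow(Add(l, Add(-208471, Mul(-1, Mul(Add(-249355, 237411), Pow(Add(-84717, -234642), -1))))), -1) = Pow(Add(Mul(Rational(-1, 4), Pow(759530, Rational(1, 2))), Add(-208471, Mul(-1, Mul(Add(-249355, 237411), Pow(Add(-84717, -234642), -1))))), -1) = Pow(Add(Mul(Rational(-1, 4), Pow(759530, Rational(1, 2))), Add(-208471, Mul(-1, Mul(-11944, Pow(-319359, -1))))), -1) = Pow(Add(Mul(Rational(-1, 4), Pow(759530, Rational(1, 2))), Add(-208471, Mul(-1, Mul(-11944, Rational(-1, 319359))))), -1) = Pow(Add(Mul(Rational(-1, 4), Pow(759530, Rational(1, 2))), Add(-208471, Mul(-1, Rational(11944, 319359)))), -1) = Pow(Add(Mul(Rational(-1, 4), Pow(759530, Rational(1, 2))), Add(-208471, Rational(-11944, 319359))), -1) = Pow(Add(Mul(Rational(-1, 4), Pow(759530, Rational(1, 2))), Rational(-66577102033, 319359)), -1) = Pow(Add(Rational(-66577102033, 319359), Mul(Rational(-1, 4), Pow(759530, Rational(1, 2)))), -1)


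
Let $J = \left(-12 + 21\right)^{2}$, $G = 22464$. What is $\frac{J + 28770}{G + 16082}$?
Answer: $\frac{28851}{38546} \approx 0.74848$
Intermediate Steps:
$J = 81$ ($J = 9^{2} = 81$)
$\frac{J + 28770}{G + 16082} = \frac{81 + 28770}{22464 + 16082} = \frac{28851}{38546}$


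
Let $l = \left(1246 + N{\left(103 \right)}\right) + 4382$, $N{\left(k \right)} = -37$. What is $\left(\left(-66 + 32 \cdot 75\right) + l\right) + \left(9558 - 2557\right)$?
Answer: $14926$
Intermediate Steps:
$l = 5591$ ($l = \left(1246 - 37\right) + 4382 = 1209 + 4382 = 5591$)
$\left(\left(-66 + 32 \cdot 75\right) + l\right) + \left(9558 - 2557\right) = \left(\left(-66 + 32 \cdot 75\right) + 5591\right) + \left(9558 - 2557\right) = \left(\left(-66 + 2400\right) + 5591\right) + \left(9558 - 2557\right) = \left(2334 + 5591\right) + 7001 = 7925 + 7001 = 14926$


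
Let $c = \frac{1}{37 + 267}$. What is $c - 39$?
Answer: $- \frac{11855}{304} \approx -38.997$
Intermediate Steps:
$c = \frac{1}{304} \approx 0.0032895$
$c - 39 = \frac{1}{304} - 39 = - \frac{11855}{304}$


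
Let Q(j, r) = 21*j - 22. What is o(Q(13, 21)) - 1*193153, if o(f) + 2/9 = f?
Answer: -1736120/9 ≈ -1.9290e+5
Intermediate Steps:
Q(j, r) = -22 + 21*j
o(f) = -2/9 + f
o(Q(13, 21)) - 1*193153 = (-2/9 + (-22 + 21*13)) - 1*193153 = (-2/9 + (-22 + 273)) - 193153 = (-2/9 + 251) - 193153 = 2257/9 - 193153 = -1736120/9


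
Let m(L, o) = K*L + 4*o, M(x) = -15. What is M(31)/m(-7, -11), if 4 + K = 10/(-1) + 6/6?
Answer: -15/47 ≈ -0.31915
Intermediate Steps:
K = -13 (K = -4 + (10/(-1) + 6/6) = -4 + (10*(-1) + 6*(1/6)) = -4 + (-10 + 1) = -4 - 9 = -13)
m(L, o) = -13*L + 4*o
M(31)/m(-7, -11) = -15/(-13*(-7) + 4*(-11)) = -15/(91 - 44) = -15/47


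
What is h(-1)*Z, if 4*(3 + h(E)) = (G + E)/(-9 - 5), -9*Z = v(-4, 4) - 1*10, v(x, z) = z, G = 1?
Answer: -2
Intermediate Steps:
Z = ⅔ (Z = -(4 - 1*10)/9 = -(4 - 10)/9 = -⅑*(-6) = ⅔ ≈ 0.66667)
h(E) = -169/56 - E/56 (h(E) = -3 + ((1 + E)/(-9 - 5))/4 = -3 + ((1 + E)/(-14))/4 = -3 + ((1 + E)*(-1/14))/4 = -3 + (-1/14 - E/14)/4 = -3 + (-1/56 - E/56) = -169/56 - E/56)
h(-1)*Z = (-169/56 - 1/56*(-1))*(⅔) = (-169/56 + 1/56)*(⅔) = -3*⅔ = -2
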